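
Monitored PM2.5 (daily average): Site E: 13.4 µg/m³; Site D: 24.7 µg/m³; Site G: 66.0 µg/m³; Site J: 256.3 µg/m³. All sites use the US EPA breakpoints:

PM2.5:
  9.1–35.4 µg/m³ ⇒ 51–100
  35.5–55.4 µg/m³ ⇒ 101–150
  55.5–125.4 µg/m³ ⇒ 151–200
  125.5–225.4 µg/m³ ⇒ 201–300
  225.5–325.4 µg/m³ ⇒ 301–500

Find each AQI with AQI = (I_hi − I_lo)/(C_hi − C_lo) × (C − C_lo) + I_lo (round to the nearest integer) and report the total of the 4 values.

659

Site E 13.4: bracket 9.1–35.4 → index 51–100; slope 49/26.3, offset 4.3.
AQI = 51 + 49/26.3·4.3 ≈ 59.01 ⇒ 59.
Site D 24.7: bracket 9.1–35.4 → index 51–100; slope 49/26.3, offset 15.6.
AQI = 51 + 49/26.3·15.6 ≈ 80.06 ⇒ 80.
Site G: 66.0 lies in 55.5–125.4, so I_lo=151, I_hi=200, C_lo=55.5, C_hi=125.4.
(200−151)/(125.4−55.5) × (66.0−55.5) + 151 = 49/69.9 × 10.5 + 151 ≈ 158.36 → 158.
Site J: row 225.5–325.4 (AQI 301–500). (500−301)·(256.3−225.5)/(325.4−225.5) + 301 = 199·30.8/99.9 + 301 ≈ 362.35 → 362.
AQIs: Site E=59, Site D=80, Site G=158, Site J=362. Sum = 59 + 80 + 158 + 362 = 659.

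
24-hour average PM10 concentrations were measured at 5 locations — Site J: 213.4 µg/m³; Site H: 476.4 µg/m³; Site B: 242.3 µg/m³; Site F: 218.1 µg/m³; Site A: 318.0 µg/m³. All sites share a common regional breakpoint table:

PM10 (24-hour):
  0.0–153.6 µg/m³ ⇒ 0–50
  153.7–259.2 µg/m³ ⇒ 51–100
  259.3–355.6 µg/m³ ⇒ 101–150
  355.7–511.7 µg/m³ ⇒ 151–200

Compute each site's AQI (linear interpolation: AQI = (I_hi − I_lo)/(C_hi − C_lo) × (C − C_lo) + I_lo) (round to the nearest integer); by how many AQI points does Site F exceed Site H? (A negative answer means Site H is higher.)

-108

Site J 213.4: bracket 153.7–259.2 → index 51–100; slope 49/105.5, offset 59.7.
AQI = 51 + 49/105.5·59.7 ≈ 78.73 ⇒ 79.
Site H 476.4: bracket 355.7–511.7 → index 151–200; slope 49/156.0, offset 120.7.
AQI = 151 + 49/156.0·120.7 ≈ 188.91 ⇒ 189.
Site B: row 153.7–259.2 (AQI 51–100). (100−51)·(242.3−153.7)/(259.2−153.7) + 51 = 49·88.6/105.5 + 51 ≈ 92.15 → 92.
Site F: 218.1 lies in 153.7–259.2, so I_lo=51, I_hi=100, C_lo=153.7, C_hi=259.2.
(100−51)/(259.2−153.7) × (218.1−153.7) + 51 = 49/105.5 × 64.4 + 51 ≈ 80.91 → 81.
Site A: 318.0 ∈ [259.3, 355.6] ↔ index [101, 150].
101 + (318.0−259.3)·(150−101)/(355.6−259.3) = 101 + 58.7·49/96.3 ≈ 130.87, so AQI = 131.
AQIs: Site J=79, Site H=189, Site B=92, Site F=81, Site A=131. Site F (81) − Site H (189) = -108.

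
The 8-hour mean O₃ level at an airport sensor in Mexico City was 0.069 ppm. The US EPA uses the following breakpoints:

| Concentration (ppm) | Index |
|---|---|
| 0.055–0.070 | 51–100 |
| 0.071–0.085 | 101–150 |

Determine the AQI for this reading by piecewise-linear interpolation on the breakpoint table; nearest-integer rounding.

O₃: row 0.055–0.070 (AQI 51–100). (100−51)·(0.069−0.055)/(0.070−0.055) + 51 = 49·0.014/0.015 + 51 ≈ 96.73 → 97.

97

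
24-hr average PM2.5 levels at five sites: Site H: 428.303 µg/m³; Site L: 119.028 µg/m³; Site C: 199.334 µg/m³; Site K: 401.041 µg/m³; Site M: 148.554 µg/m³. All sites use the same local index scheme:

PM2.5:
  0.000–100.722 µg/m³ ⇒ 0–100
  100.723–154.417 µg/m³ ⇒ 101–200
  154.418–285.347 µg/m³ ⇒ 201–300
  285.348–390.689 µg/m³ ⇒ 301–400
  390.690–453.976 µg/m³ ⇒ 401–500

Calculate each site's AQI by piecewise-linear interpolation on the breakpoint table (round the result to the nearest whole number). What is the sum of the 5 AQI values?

1436

Site H 428.303: bracket 390.690–453.976 → index 401–500; slope 99/63.286, offset 37.613.
AQI = 401 + 99/63.286·37.613 ≈ 459.84 ⇒ 460.
Site L: 119.028 ∈ [100.723, 154.417] ↔ index [101, 200].
101 + (119.028−100.723)·(200−101)/(154.417−100.723) = 101 + 18.305·99/53.694 ≈ 134.75, so AQI = 135.
Site C: 199.334 lies in 154.418–285.347, so I_lo=201, I_hi=300, C_lo=154.418, C_hi=285.347.
(300−201)/(285.347−154.418) × (199.334−154.418) + 201 = 99/130.929 × 44.916 + 201 ≈ 234.96 → 235.
Site K: row 390.690–453.976 (AQI 401–500). (500−401)·(401.041−390.690)/(453.976−390.690) + 401 = 99·10.351/63.286 + 401 ≈ 417.19 → 417.
Site M: row 100.723–154.417 (AQI 101–200). (200−101)·(148.554−100.723)/(154.417−100.723) + 101 = 99·47.831/53.694 + 101 ≈ 189.19 → 189.
AQIs: Site H=460, Site L=135, Site C=235, Site K=417, Site M=189. Sum = 460 + 135 + 235 + 417 + 189 = 1436.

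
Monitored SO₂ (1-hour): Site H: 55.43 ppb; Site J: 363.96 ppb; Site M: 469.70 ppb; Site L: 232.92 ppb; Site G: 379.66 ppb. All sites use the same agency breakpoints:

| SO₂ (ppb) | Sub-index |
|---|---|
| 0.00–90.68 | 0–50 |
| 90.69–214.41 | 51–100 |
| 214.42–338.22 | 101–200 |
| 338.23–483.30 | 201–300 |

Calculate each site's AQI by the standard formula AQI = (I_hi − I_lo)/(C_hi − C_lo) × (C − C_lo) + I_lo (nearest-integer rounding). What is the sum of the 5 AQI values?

Site H 55.43: bracket 0.00–90.68 → index 0–50; slope 50/90.68, offset 55.43.
AQI = 0 + 50/90.68·55.43 ≈ 30.56 ⇒ 31.
Site J 363.96: bracket 338.23–483.30 → index 201–300; slope 99/145.07, offset 25.73.
AQI = 201 + 99/145.07·25.73 ≈ 218.56 ⇒ 219.
Site M: row 338.23–483.30 (AQI 201–300). (300−201)·(469.70−338.23)/(483.30−338.23) + 201 = 99·131.47/145.07 + 201 ≈ 290.72 → 291.
Site L: 232.92 lies in 214.42–338.22, so I_lo=101, I_hi=200, C_lo=214.42, C_hi=338.22.
(200−101)/(338.22−214.42) × (232.92−214.42) + 101 = 99/123.80 × 18.50 + 101 ≈ 115.79 → 116.
Site G: 379.66 lies in 338.23–483.30, so I_lo=201, I_hi=300, C_lo=338.23, C_hi=483.30.
(300−201)/(483.30−338.23) × (379.66−338.23) + 201 = 99/145.07 × 41.43 + 201 ≈ 229.27 → 229.
AQIs: Site H=31, Site J=219, Site M=291, Site L=116, Site G=229. Sum = 31 + 219 + 291 + 116 + 229 = 886.

886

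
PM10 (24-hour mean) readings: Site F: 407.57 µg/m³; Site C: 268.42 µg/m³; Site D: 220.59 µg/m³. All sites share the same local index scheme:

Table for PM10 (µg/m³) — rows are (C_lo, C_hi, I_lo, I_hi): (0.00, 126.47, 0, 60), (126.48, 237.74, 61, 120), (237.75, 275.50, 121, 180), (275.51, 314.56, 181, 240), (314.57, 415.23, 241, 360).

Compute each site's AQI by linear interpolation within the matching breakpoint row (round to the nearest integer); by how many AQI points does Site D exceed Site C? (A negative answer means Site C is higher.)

-58

Site F: 407.57 lies in 314.57–415.23, so I_lo=241, I_hi=360, C_lo=314.57, C_hi=415.23.
(360−241)/(415.23−314.57) × (407.57−314.57) + 241 = 119/100.66 × 93.00 + 241 ≈ 350.94 → 351.
Site C: row 237.75–275.50 (AQI 121–180). (180−121)·(268.42−237.75)/(275.50−237.75) + 121 = 59·30.67/37.75 + 121 ≈ 168.93 → 169.
Site D: row 126.48–237.74 (AQI 61–120). (120−61)·(220.59−126.48)/(237.74−126.48) + 61 = 59·94.11/111.26 + 61 ≈ 110.91 → 111.
AQIs: Site F=351, Site C=169, Site D=111. Site D (111) − Site C (169) = -58.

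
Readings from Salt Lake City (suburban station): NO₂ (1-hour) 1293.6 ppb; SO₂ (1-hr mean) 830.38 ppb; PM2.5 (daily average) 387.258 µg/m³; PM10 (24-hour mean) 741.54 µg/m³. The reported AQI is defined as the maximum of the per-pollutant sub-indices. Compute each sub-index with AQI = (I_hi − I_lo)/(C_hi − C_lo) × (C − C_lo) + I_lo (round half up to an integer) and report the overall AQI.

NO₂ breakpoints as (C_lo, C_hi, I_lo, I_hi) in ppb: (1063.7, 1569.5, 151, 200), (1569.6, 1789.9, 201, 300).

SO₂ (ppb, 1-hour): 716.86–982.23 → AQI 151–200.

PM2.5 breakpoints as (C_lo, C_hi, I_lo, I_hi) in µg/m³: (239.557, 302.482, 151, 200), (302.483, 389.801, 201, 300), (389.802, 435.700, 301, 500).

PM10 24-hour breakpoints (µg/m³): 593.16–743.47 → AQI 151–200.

297

NO₂: 1293.6 ∈ [1063.7, 1569.5] ↔ index [151, 200].
151 + (1293.6−1063.7)·(200−151)/(1569.5−1063.7) = 151 + 229.9·49/505.8 ≈ 173.27, so AQI = 173.
SO₂: 830.38 ∈ [716.86, 982.23] ↔ index [151, 200].
151 + (830.38−716.86)·(200−151)/(982.23−716.86) = 151 + 113.52·49/265.37 ≈ 171.96, so AQI = 172.
PM2.5 387.258: bracket 302.483–389.801 → index 201–300; slope 99/87.318, offset 84.775.
AQI = 201 + 99/87.318·84.775 ≈ 297.12 ⇒ 297.
PM10: 741.54 lies in 593.16–743.47, so I_lo=151, I_hi=200, C_lo=593.16, C_hi=743.47.
(200−151)/(743.47−593.16) × (741.54−593.16) + 151 = 49/150.31 × 148.38 + 151 ≈ 199.37 → 199.
Sub-indices: NO₂→173, SO₂→172, PM2.5→297, PM10→199. Overall AQI = max = 297; dominant pollutant is PM2.5.
AQI 297: Very Unhealthy.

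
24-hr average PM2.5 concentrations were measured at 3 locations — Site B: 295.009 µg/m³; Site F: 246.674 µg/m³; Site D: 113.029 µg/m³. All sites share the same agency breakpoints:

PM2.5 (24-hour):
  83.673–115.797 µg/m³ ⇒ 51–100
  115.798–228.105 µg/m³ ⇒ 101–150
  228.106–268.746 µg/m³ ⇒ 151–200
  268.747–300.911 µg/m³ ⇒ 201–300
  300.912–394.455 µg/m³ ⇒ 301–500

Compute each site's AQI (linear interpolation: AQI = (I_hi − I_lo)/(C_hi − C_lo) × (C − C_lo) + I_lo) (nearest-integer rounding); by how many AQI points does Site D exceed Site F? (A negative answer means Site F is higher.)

Site B 295.009: bracket 268.747–300.911 → index 201–300; slope 99/32.164, offset 26.262.
AQI = 201 + 99/32.164·26.262 ≈ 281.83 ⇒ 282.
Site F 246.674: bracket 228.106–268.746 → index 151–200; slope 49/40.640, offset 18.568.
AQI = 151 + 49/40.640·18.568 ≈ 173.39 ⇒ 173.
Site D: 113.029 ∈ [83.673, 115.797] ↔ index [51, 100].
51 + (113.029−83.673)·(100−51)/(115.797−83.673) = 51 + 29.356·49/32.124 ≈ 95.78, so AQI = 96.
AQIs: Site B=282, Site F=173, Site D=96. Site D (96) − Site F (173) = -77.

-77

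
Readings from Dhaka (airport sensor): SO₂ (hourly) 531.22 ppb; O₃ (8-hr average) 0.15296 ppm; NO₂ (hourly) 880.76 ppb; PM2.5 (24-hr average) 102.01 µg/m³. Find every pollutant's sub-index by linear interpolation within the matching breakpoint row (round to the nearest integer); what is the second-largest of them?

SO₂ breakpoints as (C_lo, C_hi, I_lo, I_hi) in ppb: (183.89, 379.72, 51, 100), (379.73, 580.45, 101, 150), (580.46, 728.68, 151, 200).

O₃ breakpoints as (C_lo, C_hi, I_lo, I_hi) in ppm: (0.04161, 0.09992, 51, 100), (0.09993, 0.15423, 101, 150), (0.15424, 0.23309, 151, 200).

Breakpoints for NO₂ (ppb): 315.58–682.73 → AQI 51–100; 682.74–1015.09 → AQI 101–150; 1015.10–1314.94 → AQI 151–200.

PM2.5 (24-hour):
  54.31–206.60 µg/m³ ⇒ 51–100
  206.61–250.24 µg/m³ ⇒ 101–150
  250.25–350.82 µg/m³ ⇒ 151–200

138

SO₂: row 379.73–580.45 (AQI 101–150). (150−101)·(531.22−379.73)/(580.45−379.73) + 101 = 49·151.49/200.72 + 101 ≈ 137.98 → 138.
O₃ 0.15296: bracket 0.09993–0.15423 → index 101–150; slope 49/0.05430, offset 0.05303.
AQI = 101 + 49/0.05430·0.05303 ≈ 148.85 ⇒ 149.
NO₂: 880.76 lies in 682.74–1015.09, so I_lo=101, I_hi=150, C_lo=682.74, C_hi=1015.09.
(150−101)/(1015.09−682.74) × (880.76−682.74) + 101 = 49/332.35 × 198.02 + 101 ≈ 130.20 → 130.
PM2.5: row 54.31–206.60 (AQI 51–100). (100−51)·(102.01−54.31)/(206.60−54.31) + 51 = 49·47.70/152.29 + 51 ≈ 66.35 → 66.
Sub-indices: SO₂→138, O₃→149, NO₂→130, PM2.5→66. Ranked high→low: 149, 138, 130, 66. Second-highest sub-index = 138.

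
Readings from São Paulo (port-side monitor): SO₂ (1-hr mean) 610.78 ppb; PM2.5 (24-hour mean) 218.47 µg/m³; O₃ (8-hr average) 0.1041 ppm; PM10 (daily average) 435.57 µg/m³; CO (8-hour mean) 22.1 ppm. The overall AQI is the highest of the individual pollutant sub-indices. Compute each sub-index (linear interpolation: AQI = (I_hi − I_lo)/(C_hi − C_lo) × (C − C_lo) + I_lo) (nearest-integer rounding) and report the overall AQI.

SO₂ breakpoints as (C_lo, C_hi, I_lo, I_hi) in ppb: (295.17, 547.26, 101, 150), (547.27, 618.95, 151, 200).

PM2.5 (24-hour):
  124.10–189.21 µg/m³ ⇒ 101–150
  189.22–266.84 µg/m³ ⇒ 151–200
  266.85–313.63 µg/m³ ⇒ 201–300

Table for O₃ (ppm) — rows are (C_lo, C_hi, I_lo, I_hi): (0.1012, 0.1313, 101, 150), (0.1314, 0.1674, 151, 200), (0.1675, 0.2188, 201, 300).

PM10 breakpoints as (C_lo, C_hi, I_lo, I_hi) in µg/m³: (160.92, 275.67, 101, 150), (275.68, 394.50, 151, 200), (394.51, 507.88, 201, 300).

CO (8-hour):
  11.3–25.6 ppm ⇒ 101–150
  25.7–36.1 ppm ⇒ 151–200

237

SO₂: row 547.27–618.95 (AQI 151–200). (200−151)·(610.78−547.27)/(618.95−547.27) + 151 = 49·63.51/71.68 + 151 ≈ 194.42 → 194.
PM2.5: 218.47 lies in 189.22–266.84, so I_lo=151, I_hi=200, C_lo=189.22, C_hi=266.84.
(200−151)/(266.84−189.22) × (218.47−189.22) + 151 = 49/77.62 × 29.25 + 151 ≈ 169.46 → 169.
O₃ 0.1041: bracket 0.1012–0.1313 → index 101–150; slope 49/0.0301, offset 0.0029.
AQI = 101 + 49/0.0301·0.0029 ≈ 105.72 ⇒ 106.
PM10: 435.57 lies in 394.51–507.88, so I_lo=201, I_hi=300, C_lo=394.51, C_hi=507.88.
(300−201)/(507.88−394.51) × (435.57−394.51) + 201 = 99/113.37 × 41.06 + 201 ≈ 236.86 → 237.
CO: 22.1 lies in 11.3–25.6, so I_lo=101, I_hi=150, C_lo=11.3, C_hi=25.6.
(150−101)/(25.6−11.3) × (22.1−11.3) + 101 = 49/14.3 × 10.8 + 101 ≈ 138.01 → 138.
Sub-indices: SO₂→194, PM2.5→169, O₃→106, PM10→237, CO→138. Overall AQI = max = 237; dominant pollutant is PM10.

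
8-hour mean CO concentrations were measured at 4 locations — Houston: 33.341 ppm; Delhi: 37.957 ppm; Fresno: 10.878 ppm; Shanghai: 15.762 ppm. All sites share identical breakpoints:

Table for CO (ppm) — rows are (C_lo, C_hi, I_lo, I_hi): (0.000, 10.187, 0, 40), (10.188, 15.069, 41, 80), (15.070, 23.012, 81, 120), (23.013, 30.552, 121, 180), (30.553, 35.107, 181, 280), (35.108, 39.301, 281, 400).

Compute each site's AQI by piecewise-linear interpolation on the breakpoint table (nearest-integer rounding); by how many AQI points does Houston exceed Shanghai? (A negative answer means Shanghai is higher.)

158

Houston: 33.341 ∈ [30.553, 35.107] ↔ index [181, 280].
181 + (33.341−30.553)·(280−181)/(35.107−30.553) = 181 + 2.788·99/4.554 ≈ 241.61, so AQI = 242.
Delhi: 37.957 ∈ [35.108, 39.301] ↔ index [281, 400].
281 + (37.957−35.108)·(400−281)/(39.301−35.108) = 281 + 2.849·119/4.193 ≈ 361.86, so AQI = 362.
Fresno 10.878: bracket 10.188–15.069 → index 41–80; slope 39/4.881, offset 0.690.
AQI = 41 + 39/4.881·0.690 ≈ 46.51 ⇒ 47.
Shanghai 15.762: bracket 15.070–23.012 → index 81–120; slope 39/7.942, offset 0.692.
AQI = 81 + 39/7.942·0.692 ≈ 84.40 ⇒ 84.
AQIs: Houston=242, Delhi=362, Fresno=47, Shanghai=84. Houston (242) − Shanghai (84) = 158.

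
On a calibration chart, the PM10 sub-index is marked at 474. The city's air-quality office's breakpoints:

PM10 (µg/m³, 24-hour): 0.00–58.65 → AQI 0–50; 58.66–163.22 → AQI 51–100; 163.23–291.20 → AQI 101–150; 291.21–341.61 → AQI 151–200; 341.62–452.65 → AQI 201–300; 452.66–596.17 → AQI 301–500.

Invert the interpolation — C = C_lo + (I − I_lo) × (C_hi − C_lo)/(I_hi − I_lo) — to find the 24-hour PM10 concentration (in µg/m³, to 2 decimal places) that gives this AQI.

577.42

AQI 474 lies in the 301–500 band, which corresponds to 452.66–596.17 µg/m³.
C = 452.66 + (474−301)×(596.17−452.66)/(500−301) = 452.66 + 173×143.51/199 ≈ 577.4199 µg/m³ → 577.42 µg/m³ to 2 dp.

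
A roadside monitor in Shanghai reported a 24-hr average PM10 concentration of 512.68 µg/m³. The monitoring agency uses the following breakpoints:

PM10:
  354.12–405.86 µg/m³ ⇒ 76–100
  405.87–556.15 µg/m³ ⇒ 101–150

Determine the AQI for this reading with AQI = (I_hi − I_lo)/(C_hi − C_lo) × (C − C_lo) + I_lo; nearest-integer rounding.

136

PM10: row 405.87–556.15 (AQI 101–150). (150−101)·(512.68−405.87)/(556.15−405.87) + 101 = 49·106.81/150.28 + 101 ≈ 135.83 → 136.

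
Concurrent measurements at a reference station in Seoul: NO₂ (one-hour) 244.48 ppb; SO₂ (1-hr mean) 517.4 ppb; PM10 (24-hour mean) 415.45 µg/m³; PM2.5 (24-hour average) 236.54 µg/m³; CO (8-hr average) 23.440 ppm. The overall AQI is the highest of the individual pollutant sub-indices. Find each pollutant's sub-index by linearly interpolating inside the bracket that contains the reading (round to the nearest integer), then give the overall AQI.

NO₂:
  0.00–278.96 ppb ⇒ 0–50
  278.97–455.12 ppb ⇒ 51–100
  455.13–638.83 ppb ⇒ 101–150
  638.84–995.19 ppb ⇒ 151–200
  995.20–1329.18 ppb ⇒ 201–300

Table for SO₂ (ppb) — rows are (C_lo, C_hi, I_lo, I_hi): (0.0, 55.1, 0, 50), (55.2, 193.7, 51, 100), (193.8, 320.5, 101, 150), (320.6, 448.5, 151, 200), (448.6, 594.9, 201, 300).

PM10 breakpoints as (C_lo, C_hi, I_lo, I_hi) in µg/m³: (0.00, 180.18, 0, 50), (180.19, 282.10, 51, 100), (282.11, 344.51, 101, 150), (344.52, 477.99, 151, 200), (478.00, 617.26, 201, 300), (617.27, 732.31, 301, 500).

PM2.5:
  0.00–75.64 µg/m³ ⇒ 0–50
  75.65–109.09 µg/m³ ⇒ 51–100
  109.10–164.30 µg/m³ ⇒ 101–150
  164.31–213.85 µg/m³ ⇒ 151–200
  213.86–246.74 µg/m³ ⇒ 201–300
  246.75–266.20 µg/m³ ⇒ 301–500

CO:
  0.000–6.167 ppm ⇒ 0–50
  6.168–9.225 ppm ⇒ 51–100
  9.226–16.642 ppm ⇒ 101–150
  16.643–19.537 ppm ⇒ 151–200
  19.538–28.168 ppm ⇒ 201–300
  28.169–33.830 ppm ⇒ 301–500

NO₂ 244.48: bracket 0.00–278.96 → index 0–50; slope 50/278.96, offset 244.48.
AQI = 0 + 50/278.96·244.48 ≈ 43.82 ⇒ 44.
SO₂: 517.4 lies in 448.6–594.9, so I_lo=201, I_hi=300, C_lo=448.6, C_hi=594.9.
(300−201)/(594.9−448.6) × (517.4−448.6) + 201 = 99/146.3 × 68.8 + 201 ≈ 247.56 → 248.
PM10: 415.45 lies in 344.52–477.99, so I_lo=151, I_hi=200, C_lo=344.52, C_hi=477.99.
(200−151)/(477.99−344.52) × (415.45−344.52) + 151 = 49/133.47 × 70.93 + 151 ≈ 177.04 → 177.
PM2.5: 236.54 lies in 213.86–246.74, so I_lo=201, I_hi=300, C_lo=213.86, C_hi=246.74.
(300−201)/(246.74−213.86) × (236.54−213.86) + 201 = 99/32.88 × 22.68 + 201 ≈ 269.29 → 269.
CO: 23.440 ∈ [19.538, 28.168] ↔ index [201, 300].
201 + (23.440−19.538)·(300−201)/(28.168−19.538) = 201 + 3.902·99/8.630 ≈ 245.76, so AQI = 246.
Sub-indices: NO₂→44, SO₂→248, PM10→177, PM2.5→269, CO→246. Overall AQI = max = 269; dominant pollutant is PM2.5.

269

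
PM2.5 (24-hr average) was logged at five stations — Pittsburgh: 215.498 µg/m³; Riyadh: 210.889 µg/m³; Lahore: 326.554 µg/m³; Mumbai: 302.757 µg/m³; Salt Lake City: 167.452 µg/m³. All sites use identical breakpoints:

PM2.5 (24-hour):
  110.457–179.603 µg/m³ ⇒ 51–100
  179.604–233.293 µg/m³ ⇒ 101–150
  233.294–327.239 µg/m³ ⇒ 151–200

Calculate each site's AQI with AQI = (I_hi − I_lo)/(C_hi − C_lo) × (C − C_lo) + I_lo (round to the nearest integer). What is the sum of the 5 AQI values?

Pittsburgh: 215.498 ∈ [179.604, 233.293] ↔ index [101, 150].
101 + (215.498−179.604)·(150−101)/(233.293−179.604) = 101 + 35.894·49/53.689 ≈ 133.76, so AQI = 134.
Riyadh: 210.889 ∈ [179.604, 233.293] ↔ index [101, 150].
101 + (210.889−179.604)·(150−101)/(233.293−179.604) = 101 + 31.285·49/53.689 ≈ 129.55, so AQI = 130.
Lahore 326.554: bracket 233.294–327.239 → index 151–200; slope 49/93.945, offset 93.260.
AQI = 151 + 49/93.945·93.260 ≈ 199.64 ⇒ 200.
Mumbai: 302.757 lies in 233.294–327.239, so I_lo=151, I_hi=200, C_lo=233.294, C_hi=327.239.
(200−151)/(327.239−233.294) × (302.757−233.294) + 151 = 49/93.945 × 69.463 + 151 ≈ 187.23 → 187.
Salt Lake City: 167.452 ∈ [110.457, 179.603] ↔ index [51, 100].
51 + (167.452−110.457)·(100−51)/(179.603−110.457) = 51 + 56.995·49/69.146 ≈ 91.39, so AQI = 91.
AQIs: Pittsburgh=134, Riyadh=130, Lahore=200, Mumbai=187, Salt Lake City=91. Sum = 134 + 130 + 200 + 187 + 91 = 742.

742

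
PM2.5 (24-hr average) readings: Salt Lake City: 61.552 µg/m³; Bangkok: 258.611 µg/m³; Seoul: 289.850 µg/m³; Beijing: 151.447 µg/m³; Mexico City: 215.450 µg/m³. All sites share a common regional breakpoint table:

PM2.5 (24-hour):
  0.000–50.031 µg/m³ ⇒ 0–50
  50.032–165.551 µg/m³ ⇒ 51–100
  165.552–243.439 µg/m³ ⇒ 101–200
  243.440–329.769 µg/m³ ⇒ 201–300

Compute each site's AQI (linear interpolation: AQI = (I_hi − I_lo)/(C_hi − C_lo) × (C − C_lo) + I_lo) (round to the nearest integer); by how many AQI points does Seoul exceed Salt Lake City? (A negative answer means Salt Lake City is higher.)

198

Salt Lake City: row 50.032–165.551 (AQI 51–100). (100−51)·(61.552−50.032)/(165.551−50.032) + 51 = 49·11.520/115.519 + 51 ≈ 55.89 → 56.
Bangkok: 258.611 lies in 243.440–329.769, so I_lo=201, I_hi=300, C_lo=243.440, C_hi=329.769.
(300−201)/(329.769−243.440) × (258.611−243.440) + 201 = 99/86.329 × 15.171 + 201 ≈ 218.40 → 218.
Seoul: row 243.440–329.769 (AQI 201–300). (300−201)·(289.850−243.440)/(329.769−243.440) + 201 = 99·46.410/86.329 + 201 ≈ 254.22 → 254.
Beijing: row 50.032–165.551 (AQI 51–100). (100−51)·(151.447−50.032)/(165.551−50.032) + 51 = 49·101.415/115.519 + 51 ≈ 94.02 → 94.
Mexico City 215.450: bracket 165.552–243.439 → index 101–200; slope 99/77.887, offset 49.898.
AQI = 101 + 99/77.887·49.898 ≈ 164.42 ⇒ 164.
AQIs: Salt Lake City=56, Bangkok=218, Seoul=254, Beijing=94, Mexico City=164. Seoul (254) − Salt Lake City (56) = 198.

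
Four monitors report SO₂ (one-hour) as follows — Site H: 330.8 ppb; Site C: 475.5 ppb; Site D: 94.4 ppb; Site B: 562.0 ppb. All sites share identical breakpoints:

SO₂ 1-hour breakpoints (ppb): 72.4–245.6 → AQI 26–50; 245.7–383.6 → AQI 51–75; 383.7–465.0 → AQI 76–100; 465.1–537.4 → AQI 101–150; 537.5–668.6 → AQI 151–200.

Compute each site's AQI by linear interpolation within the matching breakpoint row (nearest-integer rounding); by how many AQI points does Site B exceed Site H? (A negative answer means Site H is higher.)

94

Site H: 330.8 ∈ [245.7, 383.6] ↔ index [51, 75].
51 + (330.8−245.7)·(75−51)/(383.6−245.7) = 51 + 85.1·24/137.9 ≈ 65.81, so AQI = 66.
Site C: row 465.1–537.4 (AQI 101–150). (150−101)·(475.5−465.1)/(537.4−465.1) + 101 = 49·10.4/72.3 + 101 ≈ 108.05 → 108.
Site D 94.4: bracket 72.4–245.6 → index 26–50; slope 24/173.2, offset 22.0.
AQI = 26 + 24/173.2·22.0 ≈ 29.05 ⇒ 29.
Site B 562.0: bracket 537.5–668.6 → index 151–200; slope 49/131.1, offset 24.5.
AQI = 151 + 49/131.1·24.5 ≈ 160.16 ⇒ 160.
AQIs: Site H=66, Site C=108, Site D=29, Site B=160. Site B (160) − Site H (66) = 94.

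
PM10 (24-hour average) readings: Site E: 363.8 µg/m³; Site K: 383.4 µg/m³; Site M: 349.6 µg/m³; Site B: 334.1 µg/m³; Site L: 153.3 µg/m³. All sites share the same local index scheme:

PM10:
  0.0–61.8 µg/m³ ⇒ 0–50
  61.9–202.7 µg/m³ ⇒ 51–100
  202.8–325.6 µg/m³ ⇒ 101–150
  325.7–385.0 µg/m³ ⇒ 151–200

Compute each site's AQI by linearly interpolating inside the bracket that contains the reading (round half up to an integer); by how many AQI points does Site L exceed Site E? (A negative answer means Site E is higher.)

-99

Site E: row 325.7–385.0 (AQI 151–200). (200−151)·(363.8−325.7)/(385.0−325.7) + 151 = 49·38.1/59.3 + 151 ≈ 182.48 → 182.
Site K: 383.4 lies in 325.7–385.0, so I_lo=151, I_hi=200, C_lo=325.7, C_hi=385.0.
(200−151)/(385.0−325.7) × (383.4−325.7) + 151 = 49/59.3 × 57.7 + 151 ≈ 198.68 → 199.
Site M 349.6: bracket 325.7–385.0 → index 151–200; slope 49/59.3, offset 23.9.
AQI = 151 + 49/59.3·23.9 ≈ 170.75 ⇒ 171.
Site B: 334.1 lies in 325.7–385.0, so I_lo=151, I_hi=200, C_lo=325.7, C_hi=385.0.
(200−151)/(385.0−325.7) × (334.1−325.7) + 151 = 49/59.3 × 8.4 + 151 ≈ 157.94 → 158.
Site L: 153.3 lies in 61.9–202.7, so I_lo=51, I_hi=100, C_lo=61.9, C_hi=202.7.
(100−51)/(202.7−61.9) × (153.3−61.9) + 51 = 49/140.8 × 91.4 + 51 ≈ 82.81 → 83.
AQIs: Site E=182, Site K=199, Site M=171, Site B=158, Site L=83. Site L (83) − Site E (182) = -99.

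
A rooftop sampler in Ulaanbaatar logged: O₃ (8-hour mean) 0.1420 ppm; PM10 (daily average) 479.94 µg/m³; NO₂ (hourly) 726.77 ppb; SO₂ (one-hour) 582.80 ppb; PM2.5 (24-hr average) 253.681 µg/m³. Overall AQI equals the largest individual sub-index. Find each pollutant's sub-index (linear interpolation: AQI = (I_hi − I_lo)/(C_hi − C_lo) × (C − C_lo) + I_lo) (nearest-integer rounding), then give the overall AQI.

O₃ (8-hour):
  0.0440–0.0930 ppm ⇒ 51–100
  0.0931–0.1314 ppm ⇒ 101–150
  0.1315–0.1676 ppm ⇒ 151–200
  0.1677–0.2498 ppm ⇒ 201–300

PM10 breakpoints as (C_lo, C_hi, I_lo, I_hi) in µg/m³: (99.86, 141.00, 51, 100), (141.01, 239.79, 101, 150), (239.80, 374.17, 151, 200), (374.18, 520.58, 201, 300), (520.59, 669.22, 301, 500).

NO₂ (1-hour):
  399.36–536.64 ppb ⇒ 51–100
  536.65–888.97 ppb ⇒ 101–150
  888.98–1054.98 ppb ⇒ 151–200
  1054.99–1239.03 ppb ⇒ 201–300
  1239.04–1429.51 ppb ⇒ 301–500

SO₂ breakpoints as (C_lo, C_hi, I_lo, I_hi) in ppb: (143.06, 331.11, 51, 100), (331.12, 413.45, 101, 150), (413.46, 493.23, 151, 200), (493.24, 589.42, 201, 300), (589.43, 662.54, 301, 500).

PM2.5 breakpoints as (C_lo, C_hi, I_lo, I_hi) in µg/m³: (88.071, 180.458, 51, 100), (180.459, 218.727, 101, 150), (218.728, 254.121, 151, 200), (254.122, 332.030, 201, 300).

293

O₃: 0.1420 lies in 0.1315–0.1676, so I_lo=151, I_hi=200, C_lo=0.1315, C_hi=0.1676.
(200−151)/(0.1676−0.1315) × (0.1420−0.1315) + 151 = 49/0.0361 × 0.0105 + 151 ≈ 165.25 → 165.
PM10 479.94: bracket 374.18–520.58 → index 201–300; slope 99/146.40, offset 105.76.
AQI = 201 + 99/146.40·105.76 ≈ 272.52 ⇒ 273.
NO₂: 726.77 ∈ [536.65, 888.97] ↔ index [101, 150].
101 + (726.77−536.65)·(150−101)/(888.97−536.65) = 101 + 190.12·49/352.32 ≈ 127.44, so AQI = 127.
SO₂: 582.80 lies in 493.24–589.42, so I_lo=201, I_hi=300, C_lo=493.24, C_hi=589.42.
(300−201)/(589.42−493.24) × (582.80−493.24) + 201 = 99/96.18 × 89.56 + 201 ≈ 293.19 → 293.
PM2.5: 253.681 ∈ [218.728, 254.121] ↔ index [151, 200].
151 + (253.681−218.728)·(200−151)/(254.121−218.728) = 151 + 34.953·49/35.393 ≈ 199.39, so AQI = 199.
Sub-indices: O₃→165, PM10→273, NO₂→127, SO₂→293, PM2.5→199. Overall AQI = max = 293; dominant pollutant is SO₂.
AQI 293: Very Unhealthy.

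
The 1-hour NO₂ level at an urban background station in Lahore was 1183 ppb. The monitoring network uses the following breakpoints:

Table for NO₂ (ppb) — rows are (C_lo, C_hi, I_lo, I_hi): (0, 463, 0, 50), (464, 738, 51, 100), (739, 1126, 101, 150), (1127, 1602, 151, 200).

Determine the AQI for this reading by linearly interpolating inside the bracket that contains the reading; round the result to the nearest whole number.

157

NO₂ 1183: bracket 1127–1602 → index 151–200; slope 49/475, offset 56.
AQI = 151 + 49/475·56 ≈ 156.78 ⇒ 157.
AQI 157 falls in the Unhealthy category.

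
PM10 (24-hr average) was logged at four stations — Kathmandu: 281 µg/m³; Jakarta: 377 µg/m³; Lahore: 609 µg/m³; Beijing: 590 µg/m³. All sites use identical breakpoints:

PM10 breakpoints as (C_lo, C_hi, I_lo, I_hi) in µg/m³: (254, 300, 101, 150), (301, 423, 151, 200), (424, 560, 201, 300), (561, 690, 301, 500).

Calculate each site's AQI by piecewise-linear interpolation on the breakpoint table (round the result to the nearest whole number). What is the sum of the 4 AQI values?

Kathmandu 281: bracket 254–300 → index 101–150; slope 49/46, offset 27.
AQI = 101 + 49/46·27 ≈ 129.76 ⇒ 130.
Jakarta 377: bracket 301–423 → index 151–200; slope 49/122, offset 76.
AQI = 151 + 49/122·76 ≈ 181.52 ⇒ 182.
Lahore: 609 lies in 561–690, so I_lo=301, I_hi=500, C_lo=561, C_hi=690.
(500−301)/(690−561) × (609−561) + 301 = 199/129 × 48 + 301 ≈ 375.05 → 375.
Beijing 590: bracket 561–690 → index 301–500; slope 199/129, offset 29.
AQI = 301 + 199/129·29 ≈ 345.74 ⇒ 346.
AQIs: Kathmandu=130, Jakarta=182, Lahore=375, Beijing=346. Sum = 130 + 182 + 375 + 346 = 1033.

1033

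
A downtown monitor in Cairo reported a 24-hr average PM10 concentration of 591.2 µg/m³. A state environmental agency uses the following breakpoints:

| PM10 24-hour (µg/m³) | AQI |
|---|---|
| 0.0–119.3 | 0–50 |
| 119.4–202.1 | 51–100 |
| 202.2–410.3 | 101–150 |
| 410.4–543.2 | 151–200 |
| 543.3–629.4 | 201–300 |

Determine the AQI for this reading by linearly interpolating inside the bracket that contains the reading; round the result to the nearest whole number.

PM10 591.2: bracket 543.3–629.4 → index 201–300; slope 99/86.1, offset 47.9.
AQI = 201 + 99/86.1·47.9 ≈ 256.08 ⇒ 256.

256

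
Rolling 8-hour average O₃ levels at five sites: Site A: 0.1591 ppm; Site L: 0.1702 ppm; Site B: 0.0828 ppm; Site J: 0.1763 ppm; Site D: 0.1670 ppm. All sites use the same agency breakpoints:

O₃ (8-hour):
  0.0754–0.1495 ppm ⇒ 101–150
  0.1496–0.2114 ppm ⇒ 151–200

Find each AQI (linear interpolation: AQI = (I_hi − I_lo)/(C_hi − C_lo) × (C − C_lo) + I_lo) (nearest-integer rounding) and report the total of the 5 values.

769

Site A: row 0.1496–0.2114 (AQI 151–200). (200−151)·(0.1591−0.1496)/(0.2114−0.1496) + 151 = 49·0.0095/0.0618 + 151 ≈ 158.53 → 159.
Site L: 0.1702 ∈ [0.1496, 0.2114] ↔ index [151, 200].
151 + (0.1702−0.1496)·(200−151)/(0.2114−0.1496) = 151 + 0.0206·49/0.0618 ≈ 167.33, so AQI = 167.
Site B: 0.0828 ∈ [0.0754, 0.1495] ↔ index [101, 150].
101 + (0.0828−0.0754)·(150−101)/(0.1495−0.0754) = 101 + 0.0074·49/0.0741 ≈ 105.89, so AQI = 106.
Site J 0.1763: bracket 0.1496–0.2114 → index 151–200; slope 49/0.0618, offset 0.0267.
AQI = 151 + 49/0.0618·0.0267 ≈ 172.17 ⇒ 172.
Site D 0.1670: bracket 0.1496–0.2114 → index 151–200; slope 49/0.0618, offset 0.0174.
AQI = 151 + 49/0.0618·0.0174 ≈ 164.80 ⇒ 165.
AQIs: Site A=159, Site L=167, Site B=106, Site J=172, Site D=165. Sum = 159 + 167 + 106 + 172 + 165 = 769.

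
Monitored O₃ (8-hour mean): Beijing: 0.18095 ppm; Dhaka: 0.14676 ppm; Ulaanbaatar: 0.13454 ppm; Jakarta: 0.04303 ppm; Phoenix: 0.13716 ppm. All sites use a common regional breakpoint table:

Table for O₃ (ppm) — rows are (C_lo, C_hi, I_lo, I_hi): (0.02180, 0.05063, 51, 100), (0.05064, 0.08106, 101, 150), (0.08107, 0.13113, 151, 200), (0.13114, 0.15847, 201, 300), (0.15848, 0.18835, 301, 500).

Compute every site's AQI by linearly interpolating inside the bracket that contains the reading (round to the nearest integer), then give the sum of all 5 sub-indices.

1232

Beijing 0.18095: bracket 0.15848–0.18835 → index 301–500; slope 199/0.02987, offset 0.02247.
AQI = 301 + 199/0.02987·0.02247 ≈ 450.70 ⇒ 451.
Dhaka 0.14676: bracket 0.13114–0.15847 → index 201–300; slope 99/0.02733, offset 0.01562.
AQI = 201 + 99/0.02733·0.01562 ≈ 257.58 ⇒ 258.
Ulaanbaatar 0.13454: bracket 0.13114–0.15847 → index 201–300; slope 99/0.02733, offset 0.00340.
AQI = 201 + 99/0.02733·0.00340 ≈ 213.32 ⇒ 213.
Jakarta: 0.04303 ∈ [0.02180, 0.05063] ↔ index [51, 100].
51 + (0.04303−0.02180)·(100−51)/(0.05063−0.02180) = 51 + 0.02123·49/0.02883 ≈ 87.08, so AQI = 87.
Phoenix 0.13716: bracket 0.13114–0.15847 → index 201–300; slope 99/0.02733, offset 0.00602.
AQI = 201 + 99/0.02733·0.00602 ≈ 222.81 ⇒ 223.
AQIs: Beijing=451, Dhaka=258, Ulaanbaatar=213, Jakarta=87, Phoenix=223. Sum = 451 + 258 + 213 + 87 + 223 = 1232.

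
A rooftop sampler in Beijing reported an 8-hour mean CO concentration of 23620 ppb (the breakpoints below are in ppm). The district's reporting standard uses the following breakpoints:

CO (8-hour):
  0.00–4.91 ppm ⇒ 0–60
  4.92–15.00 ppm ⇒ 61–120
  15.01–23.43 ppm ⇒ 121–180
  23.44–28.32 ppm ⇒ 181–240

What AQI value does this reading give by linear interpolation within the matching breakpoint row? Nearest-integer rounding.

Convert: 23620 ppb = 23.62 ppm.
CO: row 23.44–28.32 (AQI 181–240). (240−181)·(23.62−23.44)/(28.32−23.44) + 181 = 59·0.18/4.88 + 181 ≈ 183.18 → 183.

183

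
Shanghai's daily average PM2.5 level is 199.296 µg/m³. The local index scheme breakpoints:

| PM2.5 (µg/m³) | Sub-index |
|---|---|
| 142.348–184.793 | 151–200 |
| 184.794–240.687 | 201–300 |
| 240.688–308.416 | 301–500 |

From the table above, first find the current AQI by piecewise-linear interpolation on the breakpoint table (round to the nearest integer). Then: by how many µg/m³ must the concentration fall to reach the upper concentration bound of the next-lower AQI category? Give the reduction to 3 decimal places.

PM2.5 199.296: bracket 184.794–240.687 → index 201–300; slope 99/55.893, offset 14.502.
AQI = 201 + 99/55.893·14.502 ≈ 226.69 ⇒ 227.
Current AQI 227 is in the Very Unhealthy range (201–300). The next-lower category tops out at AQI 200, whose upper concentration bound is 184.793 µg/m³.
Reduction needed = 199.296 − 184.793 = 14.503 µg/m³.

14.503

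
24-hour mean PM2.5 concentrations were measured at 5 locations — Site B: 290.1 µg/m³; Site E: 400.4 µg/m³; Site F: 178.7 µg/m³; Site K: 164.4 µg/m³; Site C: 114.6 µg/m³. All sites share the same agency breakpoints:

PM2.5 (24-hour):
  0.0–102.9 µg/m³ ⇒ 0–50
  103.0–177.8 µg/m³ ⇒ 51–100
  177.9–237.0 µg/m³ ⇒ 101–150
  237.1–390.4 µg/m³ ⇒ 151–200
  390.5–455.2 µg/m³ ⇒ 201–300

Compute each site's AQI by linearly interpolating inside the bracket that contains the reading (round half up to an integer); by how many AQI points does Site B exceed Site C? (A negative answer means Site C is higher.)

109

Site B: 290.1 ∈ [237.1, 390.4] ↔ index [151, 200].
151 + (290.1−237.1)·(200−151)/(390.4−237.1) = 151 + 53.0·49/153.3 ≈ 167.94, so AQI = 168.
Site E: row 390.5–455.2 (AQI 201–300). (300−201)·(400.4−390.5)/(455.2−390.5) + 201 = 99·9.9/64.7 + 201 ≈ 216.15 → 216.
Site F: 178.7 ∈ [177.9, 237.0] ↔ index [101, 150].
101 + (178.7−177.9)·(150−101)/(237.0−177.9) = 101 + 0.8·49/59.1 ≈ 101.66, so AQI = 102.
Site K: row 103.0–177.8 (AQI 51–100). (100−51)·(164.4−103.0)/(177.8−103.0) + 51 = 49·61.4/74.8 + 51 ≈ 91.22 → 91.
Site C: row 103.0–177.8 (AQI 51–100). (100−51)·(114.6−103.0)/(177.8−103.0) + 51 = 49·11.6/74.8 + 51 ≈ 58.60 → 59.
AQIs: Site B=168, Site E=216, Site F=102, Site K=91, Site C=59. Site B (168) − Site C (59) = 109.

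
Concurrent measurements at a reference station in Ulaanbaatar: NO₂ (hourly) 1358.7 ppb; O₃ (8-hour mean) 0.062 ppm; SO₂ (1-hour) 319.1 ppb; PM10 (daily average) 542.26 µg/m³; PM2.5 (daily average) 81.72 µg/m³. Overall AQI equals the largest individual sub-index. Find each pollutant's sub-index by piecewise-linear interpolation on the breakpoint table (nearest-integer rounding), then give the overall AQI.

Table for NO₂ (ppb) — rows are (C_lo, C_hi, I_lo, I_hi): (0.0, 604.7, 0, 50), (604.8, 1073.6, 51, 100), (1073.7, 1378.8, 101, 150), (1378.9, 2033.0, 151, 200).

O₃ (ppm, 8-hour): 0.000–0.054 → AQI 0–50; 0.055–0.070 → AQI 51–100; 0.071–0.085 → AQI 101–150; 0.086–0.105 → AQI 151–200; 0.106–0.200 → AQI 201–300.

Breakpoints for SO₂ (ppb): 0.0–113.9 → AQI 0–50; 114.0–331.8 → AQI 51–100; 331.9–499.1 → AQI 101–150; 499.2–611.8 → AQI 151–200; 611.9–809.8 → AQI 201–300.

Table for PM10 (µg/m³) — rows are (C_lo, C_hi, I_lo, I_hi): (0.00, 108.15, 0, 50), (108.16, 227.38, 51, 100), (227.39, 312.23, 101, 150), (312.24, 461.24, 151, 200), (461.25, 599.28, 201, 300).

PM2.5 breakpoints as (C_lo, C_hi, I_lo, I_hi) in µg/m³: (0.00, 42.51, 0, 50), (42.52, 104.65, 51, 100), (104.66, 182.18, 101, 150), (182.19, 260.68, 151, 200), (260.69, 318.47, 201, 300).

259

NO₂ 1358.7: bracket 1073.7–1378.8 → index 101–150; slope 49/305.1, offset 285.0.
AQI = 101 + 49/305.1·285.0 ≈ 146.77 ⇒ 147.
O₃: 0.062 ∈ [0.055, 0.070] ↔ index [51, 100].
51 + (0.062−0.055)·(100−51)/(0.070−0.055) = 51 + 0.007·49/0.015 ≈ 73.87, so AQI = 74.
SO₂: 319.1 ∈ [114.0, 331.8] ↔ index [51, 100].
51 + (319.1−114.0)·(100−51)/(331.8−114.0) = 51 + 205.1·49/217.8 ≈ 97.14, so AQI = 97.
PM10: 542.26 lies in 461.25–599.28, so I_lo=201, I_hi=300, C_lo=461.25, C_hi=599.28.
(300−201)/(599.28−461.25) × (542.26−461.25) + 201 = 99/138.03 × 81.01 + 201 ≈ 259.10 → 259.
PM2.5: 81.72 lies in 42.52–104.65, so I_lo=51, I_hi=100, C_lo=42.52, C_hi=104.65.
(100−51)/(104.65−42.52) × (81.72−42.52) + 51 = 49/62.13 × 39.20 + 51 ≈ 81.92 → 82.
Sub-indices: NO₂→147, O₃→74, SO₂→97, PM10→259, PM2.5→82. Overall AQI = max = 259; dominant pollutant is PM10.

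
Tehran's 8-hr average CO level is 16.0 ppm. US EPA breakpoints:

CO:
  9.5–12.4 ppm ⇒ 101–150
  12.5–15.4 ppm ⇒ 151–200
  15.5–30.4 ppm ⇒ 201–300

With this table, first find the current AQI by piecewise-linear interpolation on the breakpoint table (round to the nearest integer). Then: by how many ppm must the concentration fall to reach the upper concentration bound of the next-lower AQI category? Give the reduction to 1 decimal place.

0.6

CO: 16.0 lies in 15.5–30.4, so I_lo=201, I_hi=300, C_lo=15.5, C_hi=30.4.
(300−201)/(30.4−15.5) × (16.0−15.5) + 201 = 99/14.9 × 0.5 + 201 ≈ 204.32 → 204.
Current AQI 204 is in the Very Unhealthy range (201–300). The next-lower category tops out at AQI 200, whose upper concentration bound is 15.4 ppm.
Reduction needed = 16.0 − 15.4 = 0.6 ppm.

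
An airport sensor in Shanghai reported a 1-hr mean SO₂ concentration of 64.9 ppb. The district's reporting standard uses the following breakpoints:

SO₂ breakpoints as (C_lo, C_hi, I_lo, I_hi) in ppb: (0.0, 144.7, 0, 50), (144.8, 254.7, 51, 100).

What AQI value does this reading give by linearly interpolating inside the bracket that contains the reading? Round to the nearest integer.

22

SO₂: 64.9 ∈ [0.0, 144.7] ↔ index [0, 50].
0 + (64.9−0.0)·(50−0)/(144.7−0.0) = 0 + 64.9·50/144.7 ≈ 22.43, so AQI = 22.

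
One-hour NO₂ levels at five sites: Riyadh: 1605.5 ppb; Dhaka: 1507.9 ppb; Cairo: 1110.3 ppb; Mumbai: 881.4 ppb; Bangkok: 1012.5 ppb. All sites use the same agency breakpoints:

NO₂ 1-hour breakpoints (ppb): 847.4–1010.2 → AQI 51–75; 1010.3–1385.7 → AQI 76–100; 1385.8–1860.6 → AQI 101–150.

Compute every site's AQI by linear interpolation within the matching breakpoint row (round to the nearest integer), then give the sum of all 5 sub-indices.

452

Riyadh: 1605.5 lies in 1385.8–1860.6, so I_lo=101, I_hi=150, C_lo=1385.8, C_hi=1860.6.
(150−101)/(1860.6−1385.8) × (1605.5−1385.8) + 101 = 49/474.8 × 219.7 + 101 ≈ 123.67 → 124.
Dhaka: row 1385.8–1860.6 (AQI 101–150). (150−101)·(1507.9−1385.8)/(1860.6−1385.8) + 101 = 49·122.1/474.8 + 101 ≈ 113.60 → 114.
Cairo: 1110.3 ∈ [1010.3, 1385.7] ↔ index [76, 100].
76 + (1110.3−1010.3)·(100−76)/(1385.7−1010.3) = 76 + 100.0·24/375.4 ≈ 82.39, so AQI = 82.
Mumbai: row 847.4–1010.2 (AQI 51–75). (75−51)·(881.4−847.4)/(1010.2−847.4) + 51 = 24·34.0/162.8 + 51 ≈ 56.01 → 56.
Bangkok 1012.5: bracket 1010.3–1385.7 → index 76–100; slope 24/375.4, offset 2.2.
AQI = 76 + 24/375.4·2.2 ≈ 76.14 ⇒ 76.
AQIs: Riyadh=124, Dhaka=114, Cairo=82, Mumbai=56, Bangkok=76. Sum = 124 + 114 + 82 + 56 + 76 = 452.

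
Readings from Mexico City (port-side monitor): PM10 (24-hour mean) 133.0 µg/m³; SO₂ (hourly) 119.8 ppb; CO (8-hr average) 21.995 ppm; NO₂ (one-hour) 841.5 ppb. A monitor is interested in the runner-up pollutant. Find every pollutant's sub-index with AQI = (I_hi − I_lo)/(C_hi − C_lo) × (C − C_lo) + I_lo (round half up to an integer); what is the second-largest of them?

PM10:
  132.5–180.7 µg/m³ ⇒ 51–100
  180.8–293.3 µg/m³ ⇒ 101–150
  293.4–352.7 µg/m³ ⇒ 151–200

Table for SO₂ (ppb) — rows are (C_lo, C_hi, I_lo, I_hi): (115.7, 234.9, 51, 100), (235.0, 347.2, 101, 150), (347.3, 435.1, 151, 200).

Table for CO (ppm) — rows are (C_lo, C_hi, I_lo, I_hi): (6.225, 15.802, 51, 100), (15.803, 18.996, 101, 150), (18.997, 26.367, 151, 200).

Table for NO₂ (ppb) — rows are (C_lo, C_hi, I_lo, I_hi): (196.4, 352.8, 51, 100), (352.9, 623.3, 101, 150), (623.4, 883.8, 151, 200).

171

PM10: 133.0 ∈ [132.5, 180.7] ↔ index [51, 100].
51 + (133.0−132.5)·(100−51)/(180.7−132.5) = 51 + 0.5·49/48.2 ≈ 51.51, so AQI = 52.
SO₂: 119.8 lies in 115.7–234.9, so I_lo=51, I_hi=100, C_lo=115.7, C_hi=234.9.
(100−51)/(234.9−115.7) × (119.8−115.7) + 51 = 49/119.2 × 4.1 + 51 ≈ 52.69 → 53.
CO: 21.995 lies in 18.997–26.367, so I_lo=151, I_hi=200, C_lo=18.997, C_hi=26.367.
(200−151)/(26.367−18.997) × (21.995−18.997) + 151 = 49/7.370 × 2.998 + 151 ≈ 170.93 → 171.
NO₂ 841.5: bracket 623.4–883.8 → index 151–200; slope 49/260.4, offset 218.1.
AQI = 151 + 49/260.4·218.1 ≈ 192.04 ⇒ 192.
Sub-indices: PM10→52, SO₂→53, CO→171, NO₂→192. Ranked high→low: 192, 171, 53, 52. Second-highest sub-index = 171.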